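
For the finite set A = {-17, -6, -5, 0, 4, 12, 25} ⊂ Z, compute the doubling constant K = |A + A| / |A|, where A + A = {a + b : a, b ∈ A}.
K = |A + A| / |A| = 26/7

Enumerate A + A = {a + b : a, b ∈ A}. With |A| = 7, there are |A|^2 = 49 ordered sum pairs; collecting distinct values, A + A = {-34, -23, -22, -17, -13, -12, -11, -10, -6, -5, -2, -1, 0, 4, 6, 7, 8, 12, 16, 19, 20, 24, 25, 29, 37, 50}, so |A + A| = 26. Thus K = 26/7. For comparison, the minimum possible |A + A| over all 7-element sets is 2·7 − 1 = 13 (so min K = 13/7), attained only by arithmetic progressions.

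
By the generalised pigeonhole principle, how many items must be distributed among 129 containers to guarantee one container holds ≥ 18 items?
n = (18 − 1)·129 + 1 = 2194

By the generalised pigeonhole principle, to guarantee some box contains ≥ r objects we need more than (r − 1) · k objects total. Threshold: n = (r − 1) · k + 1. With r = 18 and k = 129: n = 17 · 129 + 1 = 2193 + 1 = 2194. For n = 2193 = 17 · 129, we can put exactly 17 objects in every box, avoiding 18 in any single one — so 2194 is tight.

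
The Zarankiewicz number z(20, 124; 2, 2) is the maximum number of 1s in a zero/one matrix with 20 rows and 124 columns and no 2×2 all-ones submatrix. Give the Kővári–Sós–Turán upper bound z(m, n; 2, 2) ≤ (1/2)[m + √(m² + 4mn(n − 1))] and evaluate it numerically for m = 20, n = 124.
z(20, 124; 2, 2) ≤ (1/2)[20 + √(20² + 4·20·124·123)] = (1/2)[20 + √1220560] = 562.3948

Kővári–Sós–Turán: let r_1, ..., r_20 be the row sums and z = Σ r_i the total number of 1s. Each pair of columns can share at most one row with both entries 1 (else a 2×2 all-ones block appears), so Σ_i C(r_i, 2) ≤ C(124, 2) = 7626. By convexity Σ_i C(r_i, 2) ≥ 20·C(z/20, 2) = z(z − 20)/(2·20), giving z² − 20z − 20·124·123 ≤ 0 and hence z ≤ (1/2)[20 + √(400 + 4·305040)] = (1/2)[20 + √1220560] ≈ (1/2)(20 + 1104.7896) = 562.3948.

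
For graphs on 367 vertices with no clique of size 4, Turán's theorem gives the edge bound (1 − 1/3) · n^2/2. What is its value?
Turán density bound = (2/3) · 367^2/2 = 134689/3 ≈ 44896.3333

Turán's theorem: ex(n, K_{r+1}) is achieved by the complete r-partite Turán graph T(n, r) with parts as balanced as possible, and is at most (1 − 1/r) · n^2/2. For r = 3, n = 367: the density bound is (2/3) · 134689/2 = 134689/3 ≈ 44896.3333. The integer-valued extremum is e(T(367, 3)) = 44896, which is strictly less than the density bound 134689/3 since 3 ∤ 367 (the parts of T(367, 3) cannot all be equal).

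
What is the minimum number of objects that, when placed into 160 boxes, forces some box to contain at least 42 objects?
n = (42 − 1)·160 + 1 = 6561

By the generalised pigeonhole principle, to guarantee some box contains ≥ r objects we need more than (r − 1) · k objects total. Threshold: n = (r − 1) · k + 1. With r = 42 and k = 160: n = 41 · 160 + 1 = 6560 + 1 = 6561. For n = 6560 = 41 · 160, we can put exactly 41 objects in every box, avoiding 42 in any single one — so 6561 is tight.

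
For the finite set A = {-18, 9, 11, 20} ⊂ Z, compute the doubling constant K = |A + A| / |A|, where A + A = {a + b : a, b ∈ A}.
K = |A + A| / |A| = 10/4 = 5/2

Enumerate A + A = {a + b : a, b ∈ A}. With |A| = 4, there are |A|^2 = 16 ordered sum pairs; collecting distinct values, A + A = {-36, -9, -7, 2, 18, 20, 22, 29, 31, 40}, so |A + A| = 10. Thus K = 10/4 = 5/2. For comparison, the minimum possible |A + A| over all 4-element sets is 2·4 − 1 = 7 (so min K = 7/4), attained only by arithmetic progressions.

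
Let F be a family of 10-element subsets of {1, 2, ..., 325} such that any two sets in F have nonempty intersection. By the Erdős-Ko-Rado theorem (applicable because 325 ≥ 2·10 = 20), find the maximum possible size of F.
max |F| = C(324, 9) = 96930293990660064

The Erdős-Ko-Rado theorem states: for n ≥ 2k, an intersecting family of k-subsets of an n-element set has size at most C(n − 1, k − 1), with equality for 'star' families {A ⊆ [n] : |A| = k, i ∈ A} (fix an element i). For n = 325, k = 10: C(324, 9) = 96930293990660064.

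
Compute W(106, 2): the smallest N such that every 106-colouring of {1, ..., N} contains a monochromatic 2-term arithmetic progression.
W(106, 2) = 106 + 1 = 107

A 2-term AP is any pair of integers, so a monochromatic 2-AP exists iff some colour is used at least twice. With 106 colours, the colouring i ↦ i on {1, ..., 106} uses each colour once, avoiding any monochromatic pair, so W(106, 2) > 106. For {1, ..., 107}, pigeonhole forces two integers of the same colour, which form a monochromatic 2-AP. Hence W(106, 2) = 107.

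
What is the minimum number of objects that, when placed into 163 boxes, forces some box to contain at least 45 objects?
n = (45 − 1)·163 + 1 = 7173

By the generalised pigeonhole principle, to guarantee some box contains ≥ r objects we need more than (r − 1) · k objects total. Threshold: n = (r − 1) · k + 1. With r = 45 and k = 163: n = 44 · 163 + 1 = 7172 + 1 = 7173. For n = 7172 = 44 · 163, we can put exactly 44 objects in every box, avoiding 45 in any single one — so 7173 is tight.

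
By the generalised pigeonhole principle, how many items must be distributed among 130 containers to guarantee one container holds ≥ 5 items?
n = (5 − 1)·130 + 1 = 521

By the generalised pigeonhole principle, to guarantee some box contains ≥ r objects we need more than (r − 1) · k objects total. Threshold: n = (r − 1) · k + 1. With r = 5 and k = 130: n = 4 · 130 + 1 = 520 + 1 = 521. For n = 520 = 4 · 130, we can put exactly 4 objects in every box, avoiding 5 in any single one — so 521 is tight.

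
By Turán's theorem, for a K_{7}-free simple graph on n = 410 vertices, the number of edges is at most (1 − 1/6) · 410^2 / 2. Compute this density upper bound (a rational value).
Turán density bound = (5/6) · 410^2/2 = 210125/3 ≈ 70041.6667

Turán's theorem: ex(n, K_{r+1}) is achieved by the complete r-partite Turán graph T(n, r) with parts as balanced as possible, and is at most (1 − 1/r) · n^2/2. For r = 6, n = 410: the density bound is (5/6) · 168100/2 = 210125/3 ≈ 70041.6667. The integer-valued extremum is e(T(410, 6)) = 70041, which is strictly less than the density bound 210125/3 since 6 ∤ 410 (the parts of T(410, 6) cannot all be equal).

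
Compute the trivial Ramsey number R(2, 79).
R(2, 79) = 79

R(2, k) = k for all k ≥ 2: in a 2-colouring of K_k, either some edge is red (a red K_2) or all edges are blue (a blue K_k). And K_{78} coloured all-blue has no blue K_79, so R(2, 79) > 78. Hence R(2, 79) = 79.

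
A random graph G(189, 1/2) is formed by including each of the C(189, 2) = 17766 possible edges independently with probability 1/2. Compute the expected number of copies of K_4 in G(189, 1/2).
E[# K_4] = C(189, 4) · (1/2)^C(4, 2) = 51494751 / 2^6 = 804605.484375

For each 4-subset S of vertices (there are C(189, 4) = 51494751 such S), let X_S = 1 if S induces a K_4 (all C(4, 2) = 6 edges present). Then P(X_S = 1) = (1/2)^6 = 1/64. By linearity of expectation, E[# K_4] = C(189, 4) · (1/2)^6 = 51494751 / 64 = 804605.484375.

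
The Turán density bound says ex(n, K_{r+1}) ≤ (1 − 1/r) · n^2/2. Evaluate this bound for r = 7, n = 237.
Turán density bound = (6/7) · 237^2/2 = 168507/7 ≈ 24072.4286

Turán's theorem: ex(n, K_{r+1}) is achieved by the complete r-partite Turán graph T(n, r) with parts as balanced as possible, and is at most (1 − 1/r) · n^2/2. For r = 7, n = 237: the density bound is (6/7) · 56169/2 = 168507/7 ≈ 24072.4286. The integer-valued extremum is e(T(237, 7)) = 24072, which is strictly less than the density bound 168507/7 since 7 ∤ 237 (the parts of T(237, 7) cannot all be equal).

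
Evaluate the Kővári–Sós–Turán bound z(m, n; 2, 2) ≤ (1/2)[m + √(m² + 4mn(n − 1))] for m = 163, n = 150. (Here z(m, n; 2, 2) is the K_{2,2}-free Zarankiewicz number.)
z(163, 150; 2, 2) ≤ (1/2)[163 + √(163² + 4·163·150·149)] = (1/2)[163 + √14598769] = 1991.9168

Kővári–Sós–Turán: let r_1, ..., r_163 be the row sums and z = Σ r_i the total number of 1s. Each pair of columns can share at most one row with both entries 1 (else a 2×2 all-ones block appears), so Σ_i C(r_i, 2) ≤ C(150, 2) = 11175. By convexity Σ_i C(r_i, 2) ≥ 163·C(z/163, 2) = z(z − 163)/(2·163), giving z² − 163z − 163·150·149 ≤ 0 and hence z ≤ (1/2)[163 + √(26569 + 4·3643050)] = (1/2)[163 + √14598769] ≈ (1/2)(163 + 3820.8335) = 1991.9168.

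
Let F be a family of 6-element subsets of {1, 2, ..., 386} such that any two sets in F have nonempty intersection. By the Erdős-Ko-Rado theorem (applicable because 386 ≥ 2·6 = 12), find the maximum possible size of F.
max |F| = C(385, 5) = 68674865952

Erdős-Ko-Rado (1961): when n ≥ 2k, max |F| = C(n−1, k−1). The bound is attained by the star {A : i ∈ A} for any fixed i ∈ [n]. Here C(386−1, 6−1) = C(385, 5) = 68674865952.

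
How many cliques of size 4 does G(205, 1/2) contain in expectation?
E[# K_4] = C(205, 4) · (1/2)^C(4, 2) = 71452955 / 2^6 = 1116452.421875

For each 4-subset S of vertices (there are C(205, 4) = 71452955 such S), let X_S = 1 if S induces a K_4 (all C(4, 2) = 6 edges present). Then P(X_S = 1) = (1/2)^6 = 1/64. By linearity of expectation, E[# K_4] = C(205, 4) · (1/2)^6 = 71452955 / 64 = 1116452.421875.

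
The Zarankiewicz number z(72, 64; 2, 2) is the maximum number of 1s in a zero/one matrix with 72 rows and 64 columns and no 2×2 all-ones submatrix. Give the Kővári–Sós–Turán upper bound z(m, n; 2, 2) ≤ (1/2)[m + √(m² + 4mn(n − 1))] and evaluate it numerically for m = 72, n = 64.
z(72, 64; 2, 2) ≤ (1/2)[72 + √(72² + 4·72·64·63)] = (1/2)[72 + √1166400] = 576

Kővári–Sós–Turán: let r_1, ..., r_72 be the row sums and z = Σ r_i the total number of 1s. Each pair of columns can share at most one row with both entries 1 (else a 2×2 all-ones block appears), so Σ_i C(r_i, 2) ≤ C(64, 2) = 2016. By convexity Σ_i C(r_i, 2) ≥ 72·C(z/72, 2) = z(z − 72)/(2·72), giving z² − 72z − 72·64·63 ≤ 0 and hence z ≤ (1/2)[72 + √(5184 + 4·290304)] = (1/2)[72 + √1166400] ≈ (1/2)(72 + 1080) = 576.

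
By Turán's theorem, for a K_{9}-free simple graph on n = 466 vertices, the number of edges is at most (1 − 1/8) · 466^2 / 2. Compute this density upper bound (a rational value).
Turán density bound = (7/8) · 466^2/2 = 380023/4 ≈ 95005.75

Turán's theorem: ex(n, K_{r+1}) is achieved by the complete r-partite Turán graph T(n, r) with parts as balanced as possible, and is at most (1 − 1/r) · n^2/2. For r = 8, n = 466: the density bound is (7/8) · 217156/2 = 380023/4 ≈ 95005.75. The integer-valued extremum is e(T(466, 8)) = 95005, which is strictly less than the density bound 380023/4 since 8 ∤ 466 (the parts of T(466, 8) cannot all be equal).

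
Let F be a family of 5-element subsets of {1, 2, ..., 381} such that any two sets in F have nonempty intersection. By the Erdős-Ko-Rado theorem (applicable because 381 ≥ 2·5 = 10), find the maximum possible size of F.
max |F| = C(380, 4) = 855154755

The Erdős-Ko-Rado theorem states: for n ≥ 2k, an intersecting family of k-subsets of an n-element set has size at most C(n − 1, k − 1), with equality for 'star' families {A ⊆ [n] : |A| = k, i ∈ A} (fix an element i). For n = 381, k = 5: C(380, 4) = 855154755.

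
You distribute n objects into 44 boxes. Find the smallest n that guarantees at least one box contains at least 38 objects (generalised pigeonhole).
n = (38 − 1)·44 + 1 = 1629

By the generalised pigeonhole principle, to guarantee some box contains ≥ r objects we need more than (r − 1) · k objects total. Threshold: n = (r − 1) · k + 1. With r = 38 and k = 44: n = 37 · 44 + 1 = 1628 + 1 = 1629. For n = 1628 = 37 · 44, we can put exactly 37 objects in every box, avoiding 38 in any single one — so 1629 is tight.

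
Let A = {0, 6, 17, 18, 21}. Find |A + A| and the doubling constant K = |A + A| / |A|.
K = |A + A| / |A| = 15/5 = 3

Enumerate A + A = {a + b : a, b ∈ A}. With |A| = 5, there are |A|^2 = 25 ordered sum pairs; collecting distinct values, A + A = {0, 6, 12, 17, 18, 21, 23, 24, 27, 34, 35, 36, 38, 39, 42}, so |A + A| = 15. Thus K = 15/5 = 3. For comparison, the minimum possible |A + A| over all 5-element sets is 2·5 − 1 = 9 (so min K = 9/5), attained only by arithmetic progressions.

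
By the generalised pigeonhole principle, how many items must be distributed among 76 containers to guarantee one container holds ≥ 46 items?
n = (46 − 1)·76 + 1 = 3421

By the generalised pigeonhole principle, to guarantee some box contains ≥ r objects we need more than (r − 1) · k objects total. Threshold: n = (r − 1) · k + 1. With r = 46 and k = 76: n = 45 · 76 + 1 = 3420 + 1 = 3421. For n = 3420 = 45 · 76, we can put exactly 45 objects in every box, avoiding 46 in any single one — so 3421 is tight.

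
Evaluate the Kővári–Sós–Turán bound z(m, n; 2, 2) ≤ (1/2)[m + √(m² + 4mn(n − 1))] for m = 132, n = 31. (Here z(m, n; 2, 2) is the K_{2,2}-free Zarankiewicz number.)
z(132, 31; 2, 2) ≤ (1/2)[132 + √(132² + 4·132·31·30)] = (1/2)[132 + √508464] = 422.5333

Kővári–Sós–Turán: let r_1, ..., r_132 be the row sums and z = Σ r_i the total number of 1s. Each pair of columns can share at most one row with both entries 1 (else a 2×2 all-ones block appears), so Σ_i C(r_i, 2) ≤ C(31, 2) = 465. By convexity Σ_i C(r_i, 2) ≥ 132·C(z/132, 2) = z(z − 132)/(2·132), giving z² − 132z − 132·31·30 ≤ 0 and hence z ≤ (1/2)[132 + √(17424 + 4·122760)] = (1/2)[132 + √508464] ≈ (1/2)(132 + 713.0666) = 422.5333.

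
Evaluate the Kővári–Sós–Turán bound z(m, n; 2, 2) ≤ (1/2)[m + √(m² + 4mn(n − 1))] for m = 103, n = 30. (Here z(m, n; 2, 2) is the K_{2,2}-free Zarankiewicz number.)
z(103, 30; 2, 2) ≤ (1/2)[103 + √(103² + 4·103·30·29)] = (1/2)[103 + √369049] = 355.247

Kővári–Sós–Turán: let r_1, ..., r_103 be the row sums and z = Σ r_i the total number of 1s. Each pair of columns can share at most one row with both entries 1 (else a 2×2 all-ones block appears), so Σ_i C(r_i, 2) ≤ C(30, 2) = 435. By convexity Σ_i C(r_i, 2) ≥ 103·C(z/103, 2) = z(z − 103)/(2·103), giving z² − 103z − 103·30·29 ≤ 0 and hence z ≤ (1/2)[103 + √(10609 + 4·89610)] = (1/2)[103 + √369049] ≈ (1/2)(103 + 607.494) = 355.247.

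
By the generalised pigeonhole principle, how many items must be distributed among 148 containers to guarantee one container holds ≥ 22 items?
n = (22 − 1)·148 + 1 = 3109

By the generalised pigeonhole principle, to guarantee some box contains ≥ r objects we need more than (r − 1) · k objects total. Threshold: n = (r − 1) · k + 1. With r = 22 and k = 148: n = 21 · 148 + 1 = 3108 + 1 = 3109. For n = 3108 = 21 · 148, we can put exactly 21 objects in every box, avoiding 22 in any single one — so 3109 is tight.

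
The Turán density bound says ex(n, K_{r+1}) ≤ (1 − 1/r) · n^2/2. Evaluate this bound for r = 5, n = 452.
Turán density bound = (4/5) · 452^2/2 = 408608/5 ≈ 81721.6

Turán's theorem: ex(n, K_{r+1}) is achieved by the complete r-partite Turán graph T(n, r) with parts as balanced as possible, and is at most (1 − 1/r) · n^2/2. For r = 5, n = 452: the density bound is (4/5) · 204304/2 = 408608/5 ≈ 81721.6. The integer-valued extremum is e(T(452, 5)) = 81721, which is strictly less than the density bound 408608/5 since 5 ∤ 452 (the parts of T(452, 5) cannot all be equal).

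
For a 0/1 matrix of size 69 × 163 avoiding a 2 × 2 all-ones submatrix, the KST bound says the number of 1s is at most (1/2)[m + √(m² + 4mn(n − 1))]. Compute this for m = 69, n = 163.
z(69, 163; 2, 2) ≤ (1/2)[69 + √(69² + 4·69·163·162)] = (1/2)[69 + √7292817] = 1384.7608

Kővári–Sós–Turán: let r_1, ..., r_69 be the row sums and z = Σ r_i the total number of 1s. Each pair of columns can share at most one row with both entries 1 (else a 2×2 all-ones block appears), so Σ_i C(r_i, 2) ≤ C(163, 2) = 13203. By convexity Σ_i C(r_i, 2) ≥ 69·C(z/69, 2) = z(z − 69)/(2·69), giving z² − 69z − 69·163·162 ≤ 0 and hence z ≤ (1/2)[69 + √(4761 + 4·1822014)] = (1/2)[69 + √7292817] ≈ (1/2)(69 + 2700.5216) = 1384.7608.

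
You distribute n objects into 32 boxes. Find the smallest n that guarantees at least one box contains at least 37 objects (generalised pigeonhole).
n = (37 − 1)·32 + 1 = 1153

By the generalised pigeonhole principle, to guarantee some box contains ≥ r objects we need more than (r − 1) · k objects total. Threshold: n = (r − 1) · k + 1. With r = 37 and k = 32: n = 36 · 32 + 1 = 1152 + 1 = 1153. For n = 1152 = 36 · 32, we can put exactly 36 objects in every box, avoiding 37 in any single one — so 1153 is tight.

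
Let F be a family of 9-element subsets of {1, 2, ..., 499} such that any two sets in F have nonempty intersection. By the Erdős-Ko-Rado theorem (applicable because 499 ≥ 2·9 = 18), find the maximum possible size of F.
max |F| = C(498, 8) = 88669150269219234

Erdős-Ko-Rado (1961): when n ≥ 2k, max |F| = C(n−1, k−1). The bound is attained by the star {A : i ∈ A} for any fixed i ∈ [n]. Here C(499−1, 9−1) = C(498, 8) = 88669150269219234.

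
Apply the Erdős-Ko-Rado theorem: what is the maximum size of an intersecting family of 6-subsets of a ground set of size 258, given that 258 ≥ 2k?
max |F| = C(257, 5) = 8984341696

The Erdős-Ko-Rado theorem states: for n ≥ 2k, an intersecting family of k-subsets of an n-element set has size at most C(n − 1, k − 1), with equality for 'star' families {A ⊆ [n] : |A| = k, i ∈ A} (fix an element i). For n = 258, k = 6: C(257, 5) = 8984341696.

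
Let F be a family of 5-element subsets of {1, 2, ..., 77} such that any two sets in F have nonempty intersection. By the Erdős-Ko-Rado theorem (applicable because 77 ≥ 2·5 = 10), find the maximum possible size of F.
max |F| = C(76, 4) = 1282975

Erdős-Ko-Rado (1961): when n ≥ 2k, max |F| = C(n−1, k−1). The bound is attained by the star {A : i ∈ A} for any fixed i ∈ [n]. Here C(77−1, 5−1) = C(76, 4) = 1282975.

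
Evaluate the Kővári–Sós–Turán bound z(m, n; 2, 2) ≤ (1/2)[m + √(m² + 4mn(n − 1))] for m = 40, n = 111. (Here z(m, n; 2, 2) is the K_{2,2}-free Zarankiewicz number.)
z(40, 111; 2, 2) ≤ (1/2)[40 + √(40² + 4·40·111·110)] = (1/2)[40 + √1955200] = 719.1423

Kővári–Sós–Turán: let r_1, ..., r_40 be the row sums and z = Σ r_i the total number of 1s. Each pair of columns can share at most one row with both entries 1 (else a 2×2 all-ones block appears), so Σ_i C(r_i, 2) ≤ C(111, 2) = 6105. By convexity Σ_i C(r_i, 2) ≥ 40·C(z/40, 2) = z(z − 40)/(2·40), giving z² − 40z − 40·111·110 ≤ 0 and hence z ≤ (1/2)[40 + √(1600 + 4·488400)] = (1/2)[40 + √1955200] ≈ (1/2)(40 + 1398.2847) = 719.1423.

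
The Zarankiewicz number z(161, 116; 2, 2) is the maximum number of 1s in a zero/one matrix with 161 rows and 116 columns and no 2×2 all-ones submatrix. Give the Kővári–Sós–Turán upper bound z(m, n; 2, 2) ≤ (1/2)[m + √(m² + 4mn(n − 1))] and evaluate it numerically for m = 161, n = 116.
z(161, 116; 2, 2) ≤ (1/2)[161 + √(161² + 4·161·116·115)] = (1/2)[161 + √8616881] = 1548.2262

Kővári–Sós–Turán: let r_1, ..., r_161 be the row sums and z = Σ r_i the total number of 1s. Each pair of columns can share at most one row with both entries 1 (else a 2×2 all-ones block appears), so Σ_i C(r_i, 2) ≤ C(116, 2) = 6670. By convexity Σ_i C(r_i, 2) ≥ 161·C(z/161, 2) = z(z − 161)/(2·161), giving z² − 161z − 161·116·115 ≤ 0 and hence z ≤ (1/2)[161 + √(25921 + 4·2147740)] = (1/2)[161 + √8616881] ≈ (1/2)(161 + 2935.4524) = 1548.2262.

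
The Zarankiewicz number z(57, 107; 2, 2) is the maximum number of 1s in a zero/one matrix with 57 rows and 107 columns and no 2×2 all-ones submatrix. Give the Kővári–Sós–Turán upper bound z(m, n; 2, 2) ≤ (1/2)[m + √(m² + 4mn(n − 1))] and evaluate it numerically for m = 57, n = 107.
z(57, 107; 2, 2) ≤ (1/2)[57 + √(57² + 4·57·107·106)] = (1/2)[57 + √2589225] = 833.0534

Kővári–Sós–Turán: let r_1, ..., r_57 be the row sums and z = Σ r_i the total number of 1s. Each pair of columns can share at most one row with both entries 1 (else a 2×2 all-ones block appears), so Σ_i C(r_i, 2) ≤ C(107, 2) = 5671. By convexity Σ_i C(r_i, 2) ≥ 57·C(z/57, 2) = z(z − 57)/(2·57), giving z² − 57z − 57·107·106 ≤ 0 and hence z ≤ (1/2)[57 + √(3249 + 4·646494)] = (1/2)[57 + √2589225] ≈ (1/2)(57 + 1609.1069) = 833.0534.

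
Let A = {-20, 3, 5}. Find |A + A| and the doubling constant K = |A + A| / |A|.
K = |A + A| / |A| = 6/3 = 2

Enumerate A + A = {a + b : a, b ∈ A}. With |A| = 3, there are |A|^2 = 9 ordered sum pairs; collecting distinct values, A + A = {-40, -17, -15, 6, 8, 10}, so |A + A| = 6. Thus K = 6/3 = 2. For comparison, the minimum possible |A + A| over all 3-element sets is 2·3 − 1 = 5 (so min K = 5/3), attained only by arithmetic progressions.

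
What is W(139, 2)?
W(139, 2) = 139 + 1 = 140

A 2-term AP is any pair of integers, so a monochromatic 2-AP exists iff some colour is used at least twice. With 139 colours, the colouring i ↦ i on {1, ..., 139} uses each colour once, avoiding any monochromatic pair, so W(139, 2) > 139. For {1, ..., 140}, pigeonhole forces two integers of the same colour, which form a monochromatic 2-AP. Hence W(139, 2) = 140.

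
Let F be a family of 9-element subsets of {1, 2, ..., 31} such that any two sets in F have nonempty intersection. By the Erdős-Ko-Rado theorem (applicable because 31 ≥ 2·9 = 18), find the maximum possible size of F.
max |F| = C(30, 8) = 5852925

The Erdős-Ko-Rado theorem states: for n ≥ 2k, an intersecting family of k-subsets of an n-element set has size at most C(n − 1, k − 1), with equality for 'star' families {A ⊆ [n] : |A| = k, i ∈ A} (fix an element i). For n = 31, k = 9: C(30, 8) = 5852925.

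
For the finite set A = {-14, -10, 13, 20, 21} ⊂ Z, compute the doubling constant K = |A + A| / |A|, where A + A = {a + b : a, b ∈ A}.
K = |A + A| / |A| = 15/5 = 3

Enumerate A + A = {a + b : a, b ∈ A}. With |A| = 5, there are |A|^2 = 25 ordered sum pairs; collecting distinct values, A + A = {-28, -24, -20, -1, 3, 6, 7, 10, 11, 26, 33, 34, 40, 41, 42}, so |A + A| = 15. Thus K = 15/5 = 3. For comparison, the minimum possible |A + A| over all 5-element sets is 2·5 − 1 = 9 (so min K = 9/5), attained only by arithmetic progressions.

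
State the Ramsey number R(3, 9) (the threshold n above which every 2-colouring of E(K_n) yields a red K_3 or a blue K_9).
R(3, 9) = 36

Lower bound: an explicit 2-colouring of K_{35} (typically a Paley-type or other structured construction) avoids a red K_3 and a blue K_9, showing R(3, 9) > 35.
Upper bound: the simple Erdős–Szekeres recurrence only gives R(3, 9) ≤ 37; the tight bound R(3, 9) ≤ 36 requires a sharper case analysis (or computer search) of 2-colourings of K_{36}.
Hence R(3, 9) = 36.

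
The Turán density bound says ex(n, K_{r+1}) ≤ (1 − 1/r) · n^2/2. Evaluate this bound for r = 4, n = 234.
Turán density bound = (3/4) · 234^2/2 = 41067/2 ≈ 20533.5

Turán's theorem: ex(n, K_{r+1}) is achieved by the complete r-partite Turán graph T(n, r) with parts as balanced as possible, and is at most (1 − 1/r) · n^2/2. For r = 4, n = 234: the density bound is (3/4) · 54756/2 = 41067/2 ≈ 20533.5. The integer-valued extremum is e(T(234, 4)) = 20533, which is strictly less than the density bound 41067/2 since 4 ∤ 234 (the parts of T(234, 4) cannot all be equal).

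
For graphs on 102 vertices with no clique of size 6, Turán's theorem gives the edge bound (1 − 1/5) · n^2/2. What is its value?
Turán density bound = (4/5) · 102^2/2 = 20808/5 ≈ 4161.6

Turán's theorem: ex(n, K_{r+1}) is achieved by the complete r-partite Turán graph T(n, r) with parts as balanced as possible, and is at most (1 − 1/r) · n^2/2. For r = 5, n = 102: the density bound is (4/5) · 10404/2 = 20808/5 ≈ 4161.6. The integer-valued extremum is e(T(102, 5)) = 4161, which is strictly less than the density bound 20808/5 since 5 ∤ 102 (the parts of T(102, 5) cannot all be equal).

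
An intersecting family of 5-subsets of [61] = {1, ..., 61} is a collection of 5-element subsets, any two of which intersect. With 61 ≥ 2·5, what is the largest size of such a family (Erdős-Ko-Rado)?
max |F| = C(60, 4) = 487635

Erdős-Ko-Rado (1961): when n ≥ 2k, max |F| = C(n−1, k−1). The bound is attained by the star {A : i ∈ A} for any fixed i ∈ [n]. Here C(61−1, 5−1) = C(60, 4) = 487635.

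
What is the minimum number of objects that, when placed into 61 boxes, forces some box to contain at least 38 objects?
n = (38 − 1)·61 + 1 = 2258

By the generalised pigeonhole principle, to guarantee some box contains ≥ r objects we need more than (r − 1) · k objects total. Threshold: n = (r − 1) · k + 1. With r = 38 and k = 61: n = 37 · 61 + 1 = 2257 + 1 = 2258. For n = 2257 = 37 · 61, we can put exactly 37 objects in every box, avoiding 38 in any single one — so 2258 is tight.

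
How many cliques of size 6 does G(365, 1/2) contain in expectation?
E[# K_6] = C(365, 6) · (1/2)^C(6, 2) = 3151277509380 / 2^15 = 787819377345/8192 ≈ 96169357.586060

For each 6-subset S of vertices (there are C(365, 6) = 3151277509380 such S), let X_S = 1 if S induces a K_6 (all C(6, 2) = 15 edges present). Then P(X_S = 1) = (1/2)^15 = 1/32768. By linearity of expectation, E[# K_6] = C(365, 6) · (1/2)^15 = 3151277509380 / 32768 = 787819377345/8192 ≈ 96169357.586060.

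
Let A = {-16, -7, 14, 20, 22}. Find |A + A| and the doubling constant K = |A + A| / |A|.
K = |A + A| / |A| = 15/5 = 3

Enumerate A + A = {a + b : a, b ∈ A}. With |A| = 5, there are |A|^2 = 25 ordered sum pairs; collecting distinct values, A + A = {-32, -23, -14, -2, 4, 6, 7, 13, 15, 28, 34, 36, 40, 42, 44}, so |A + A| = 15. Thus K = 15/5 = 3. For comparison, the minimum possible |A + A| over all 5-element sets is 2·5 − 1 = 9 (so min K = 9/5), attained only by arithmetic progressions.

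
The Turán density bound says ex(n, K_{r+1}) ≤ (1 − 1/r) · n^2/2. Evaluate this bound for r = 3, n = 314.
Turán density bound = (2/3) · 314^2/2 = 98596/3 ≈ 32865.3333

Turán's theorem: ex(n, K_{r+1}) is achieved by the complete r-partite Turán graph T(n, r) with parts as balanced as possible, and is at most (1 − 1/r) · n^2/2. For r = 3, n = 314: the density bound is (2/3) · 98596/2 = 98596/3 ≈ 32865.3333. The integer-valued extremum is e(T(314, 3)) = 32865, which is strictly less than the density bound 98596/3 since 3 ∤ 314 (the parts of T(314, 3) cannot all be equal).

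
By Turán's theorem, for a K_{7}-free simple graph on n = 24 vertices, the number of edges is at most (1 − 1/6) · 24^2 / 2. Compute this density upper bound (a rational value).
Turán density bound = (5/6) · 24^2/2 = 240

Turán's theorem: ex(n, K_{r+1}) is achieved by the complete r-partite Turán graph T(n, r) with parts as balanced as possible, and is at most (1 − 1/r) · n^2/2. For r = 6, n = 24: the density bound is (5/6) · 576/2 = 240. Since 6 ∣ 24, the Turán graph T(24, 6) has parts of equal size 4, and its edge count e(T(24, 6)) = 240 attains the density bound exactly.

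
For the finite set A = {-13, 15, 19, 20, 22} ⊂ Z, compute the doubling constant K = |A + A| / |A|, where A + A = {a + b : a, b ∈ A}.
K = |A + A| / |A| = 15/5 = 3

Enumerate A + A = {a + b : a, b ∈ A}. With |A| = 5, there are |A|^2 = 25 ordered sum pairs; collecting distinct values, A + A = {-26, 2, 6, 7, 9, 30, 34, 35, 37, 38, 39, 40, 41, 42, 44}, so |A + A| = 15. Thus K = 15/5 = 3. For comparison, the minimum possible |A + A| over all 5-element sets is 2·5 − 1 = 9 (so min K = 9/5), attained only by arithmetic progressions.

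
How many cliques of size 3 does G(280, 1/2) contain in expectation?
E[# K_3] = C(280, 3) · (1/2)^C(3, 2) = 3619560 / 2^3 = 452445

For each 3-subset S of vertices (there are C(280, 3) = 3619560 such S), let X_S = 1 if S induces a K_3 (all C(3, 2) = 3 edges present). Then P(X_S = 1) = (1/2)^3 = 1/8. By linearity of expectation, E[# K_3] = C(280, 3) · (1/2)^3 = 3619560 / 8 = 452445.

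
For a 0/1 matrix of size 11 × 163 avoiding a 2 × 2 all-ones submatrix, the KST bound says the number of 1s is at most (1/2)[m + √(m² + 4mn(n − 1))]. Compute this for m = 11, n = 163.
z(11, 163; 2, 2) ≤ (1/2)[11 + √(11² + 4·11·163·162)] = (1/2)[11 + √1161985] = 544.477

Kővári–Sós–Turán: let r_1, ..., r_11 be the row sums and z = Σ r_i the total number of 1s. Each pair of columns can share at most one row with both entries 1 (else a 2×2 all-ones block appears), so Σ_i C(r_i, 2) ≤ C(163, 2) = 13203. By convexity Σ_i C(r_i, 2) ≥ 11·C(z/11, 2) = z(z − 11)/(2·11), giving z² − 11z − 11·163·162 ≤ 0 and hence z ≤ (1/2)[11 + √(121 + 4·290466)] = (1/2)[11 + √1161985] ≈ (1/2)(11 + 1077.9541) = 544.477.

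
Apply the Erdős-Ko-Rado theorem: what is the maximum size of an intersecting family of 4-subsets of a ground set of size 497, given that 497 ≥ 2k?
max |F| = C(496, 3) = 20214480

The Erdős-Ko-Rado theorem states: for n ≥ 2k, an intersecting family of k-subsets of an n-element set has size at most C(n − 1, k − 1), with equality for 'star' families {A ⊆ [n] : |A| = k, i ∈ A} (fix an element i). For n = 497, k = 4: C(496, 3) = 20214480.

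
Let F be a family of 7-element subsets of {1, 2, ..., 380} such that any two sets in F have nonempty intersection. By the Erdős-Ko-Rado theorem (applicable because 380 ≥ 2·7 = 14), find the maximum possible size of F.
max |F| = C(379, 6) = 3955765864050

The Erdős-Ko-Rado theorem states: for n ≥ 2k, an intersecting family of k-subsets of an n-element set has size at most C(n − 1, k − 1), with equality for 'star' families {A ⊆ [n] : |A| = k, i ∈ A} (fix an element i). For n = 380, k = 7: C(379, 6) = 3955765864050.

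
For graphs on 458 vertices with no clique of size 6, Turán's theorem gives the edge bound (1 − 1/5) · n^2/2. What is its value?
Turán density bound = (4/5) · 458^2/2 = 419528/5 ≈ 83905.6

Turán's theorem: ex(n, K_{r+1}) is achieved by the complete r-partite Turán graph T(n, r) with parts as balanced as possible, and is at most (1 − 1/r) · n^2/2. For r = 5, n = 458: the density bound is (4/5) · 209764/2 = 419528/5 ≈ 83905.6. The integer-valued extremum is e(T(458, 5)) = 83905, which is strictly less than the density bound 419528/5 since 5 ∤ 458 (the parts of T(458, 5) cannot all be equal).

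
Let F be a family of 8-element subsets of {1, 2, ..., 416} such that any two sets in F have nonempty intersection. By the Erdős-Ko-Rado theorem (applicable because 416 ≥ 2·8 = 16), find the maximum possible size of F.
max |F| = C(415, 7) = 399773641072935

Erdős-Ko-Rado (1961): when n ≥ 2k, max |F| = C(n−1, k−1). The bound is attained by the star {A : i ∈ A} for any fixed i ∈ [n]. Here C(416−1, 8−1) = C(415, 7) = 399773641072935.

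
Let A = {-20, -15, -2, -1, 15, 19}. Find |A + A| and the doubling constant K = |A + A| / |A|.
K = |A + A| / |A| = 21/6 = 7/2

Enumerate A + A = {a + b : a, b ∈ A}. With |A| = 6, there are |A|^2 = 36 ordered sum pairs; collecting distinct values, A + A = {-40, -35, -30, -22, -21, -17, -16, -5, -4, -3, -2, -1, 0, 4, 13, 14, 17, 18, 30, 34, 38}, so |A + A| = 21. Thus K = 21/6 = 7/2. For comparison, the minimum possible |A + A| over all 6-element sets is 2·6 − 1 = 11 (so min K = 11/6), attained only by arithmetic progressions.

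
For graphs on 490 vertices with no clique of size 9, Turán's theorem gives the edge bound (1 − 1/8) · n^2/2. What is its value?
Turán density bound = (7/8) · 490^2/2 = 420175/4 ≈ 105043.75

Turán's theorem: ex(n, K_{r+1}) is achieved by the complete r-partite Turán graph T(n, r) with parts as balanced as possible, and is at most (1 − 1/r) · n^2/2. For r = 8, n = 490: the density bound is (7/8) · 240100/2 = 420175/4 ≈ 105043.75. The integer-valued extremum is e(T(490, 8)) = 105043, which is strictly less than the density bound 420175/4 since 8 ∤ 490 (the parts of T(490, 8) cannot all be equal).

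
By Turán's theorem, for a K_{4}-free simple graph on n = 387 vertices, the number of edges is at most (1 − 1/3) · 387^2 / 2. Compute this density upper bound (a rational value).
Turán density bound = (2/3) · 387^2/2 = 49923

Turán's theorem: ex(n, K_{r+1}) is achieved by the complete r-partite Turán graph T(n, r) with parts as balanced as possible, and is at most (1 − 1/r) · n^2/2. For r = 3, n = 387: the density bound is (2/3) · 149769/2 = 49923. Since 3 ∣ 387, the Turán graph T(387, 3) has parts of equal size 129, and its edge count e(T(387, 3)) = 49923 attains the density bound exactly.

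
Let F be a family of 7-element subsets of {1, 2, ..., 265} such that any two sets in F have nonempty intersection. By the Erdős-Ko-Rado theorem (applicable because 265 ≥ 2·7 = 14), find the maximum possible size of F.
max |F| = C(264, 6) = 444060444828

Erdős-Ko-Rado (1961): when n ≥ 2k, max |F| = C(n−1, k−1). The bound is attained by the star {A : i ∈ A} for any fixed i ∈ [n]. Here C(265−1, 7−1) = C(264, 6) = 444060444828.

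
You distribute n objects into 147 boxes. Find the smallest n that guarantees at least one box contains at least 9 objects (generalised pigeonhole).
n = (9 − 1)·147 + 1 = 1177

By the generalised pigeonhole principle, to guarantee some box contains ≥ r objects we need more than (r − 1) · k objects total. Threshold: n = (r − 1) · k + 1. With r = 9 and k = 147: n = 8 · 147 + 1 = 1176 + 1 = 1177. For n = 1176 = 8 · 147, we can put exactly 8 objects in every box, avoiding 9 in any single one — so 1177 is tight.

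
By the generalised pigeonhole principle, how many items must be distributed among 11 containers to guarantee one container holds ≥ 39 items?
n = (39 − 1)·11 + 1 = 419

By the generalised pigeonhole principle, to guarantee some box contains ≥ r objects we need more than (r − 1) · k objects total. Threshold: n = (r − 1) · k + 1. With r = 39 and k = 11: n = 38 · 11 + 1 = 418 + 1 = 419. For n = 418 = 38 · 11, we can put exactly 38 objects in every box, avoiding 39 in any single one — so 419 is tight.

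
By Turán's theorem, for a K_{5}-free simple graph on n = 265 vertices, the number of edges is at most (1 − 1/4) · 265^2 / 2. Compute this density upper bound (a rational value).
Turán density bound = (3/4) · 265^2/2 = 210675/8 ≈ 26334.375

Turán's theorem: ex(n, K_{r+1}) is achieved by the complete r-partite Turán graph T(n, r) with parts as balanced as possible, and is at most (1 − 1/r) · n^2/2. For r = 4, n = 265: the density bound is (3/4) · 70225/2 = 210675/8 ≈ 26334.375. The integer-valued extremum is e(T(265, 4)) = 26334, which is strictly less than the density bound 210675/8 since 4 ∤ 265 (the parts of T(265, 4) cannot all be equal).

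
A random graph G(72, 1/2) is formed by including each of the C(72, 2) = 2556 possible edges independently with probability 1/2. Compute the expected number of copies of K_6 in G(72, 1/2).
E[# K_6] = C(72, 6) · (1/2)^C(6, 2) = 156238908 / 2^15 = 39059727/8192 ≈ 4768.033081

For each 6-subset S of vertices (there are C(72, 6) = 156238908 such S), let X_S = 1 if S induces a K_6 (all C(6, 2) = 15 edges present). Then P(X_S = 1) = (1/2)^15 = 1/32768. By linearity of expectation, E[# K_6] = C(72, 6) · (1/2)^15 = 156238908 / 32768 = 39059727/8192 ≈ 4768.033081.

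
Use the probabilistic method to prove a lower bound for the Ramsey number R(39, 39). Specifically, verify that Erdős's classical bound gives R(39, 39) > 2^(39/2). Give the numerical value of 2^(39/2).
2^(39/2) = 741455.2002; so R(39, 39) > 741455.2002

Colour each edge of K_n uniformly at random with red/blue. The expected number of monochromatic K_39 is C(n, 39) · 2 · 2^(−C(39,2)). If C(n, 39) · 2^(1 − C(39,2)) < 1, then with positive probability no monochromatic K_39 exists, so R(39, 39) > n. The standard estimate C(n, 39) ≤ n^39/39! shows this inequality holds whenever n ≤ 2^(39/2) (since 39! · 2^(C(39,2) − 1) > 2^(39^2/2) ≥ n^39). Hence R(39, 39) > 2^(39/2) = 741455.2002.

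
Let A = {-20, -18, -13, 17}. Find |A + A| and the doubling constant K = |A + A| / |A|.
K = |A + A| / |A| = 10/4 = 5/2

Enumerate A + A = {a + b : a, b ∈ A}. With |A| = 4, there are |A|^2 = 16 ordered sum pairs; collecting distinct values, A + A = {-40, -38, -36, -33, -31, -26, -3, -1, 4, 34}, so |A + A| = 10. Thus K = 10/4 = 5/2. For comparison, the minimum possible |A + A| over all 4-element sets is 2·4 − 1 = 7 (so min K = 7/4), attained only by arithmetic progressions.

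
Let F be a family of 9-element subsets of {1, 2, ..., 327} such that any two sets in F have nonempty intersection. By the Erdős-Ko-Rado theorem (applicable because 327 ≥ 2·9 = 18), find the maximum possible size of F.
max |F| = C(326, 8) = 2901546504628200

Erdős-Ko-Rado (1961): when n ≥ 2k, max |F| = C(n−1, k−1). The bound is attained by the star {A : i ∈ A} for any fixed i ∈ [n]. Here C(327−1, 9−1) = C(326, 8) = 2901546504628200.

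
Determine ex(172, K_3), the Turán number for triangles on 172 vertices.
ex(172, K_3) = ⌊172^2/4⌋ = 7396

Mantel (1907): a triangle-free graph on n vertices has at most ⌊n^2/4⌋ edges, with equality for the complete bipartite graph K_{⌊n/2⌋, ⌈n/2⌉}. For n = 172: ⌊172^2/4⌋ = ⌊29584/4⌋ = 7396. The extremal graph is K_{86, 86}, which has 86·86 = 7396 edges.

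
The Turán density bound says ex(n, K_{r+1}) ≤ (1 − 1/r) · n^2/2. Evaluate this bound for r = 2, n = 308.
Turán density bound = (1/2) · 308^2/2 = 23716

Turán's theorem: ex(n, K_{r+1}) is achieved by the complete r-partite Turán graph T(n, r) with parts as balanced as possible, and is at most (1 − 1/r) · n^2/2. For r = 2, n = 308: the density bound is (1/2) · 94864/2 = 23716. Since 2 ∣ 308, the Turán graph T(308, 2) has parts of equal size 154, and its edge count e(T(308, 2)) = 23716 attains the density bound exactly.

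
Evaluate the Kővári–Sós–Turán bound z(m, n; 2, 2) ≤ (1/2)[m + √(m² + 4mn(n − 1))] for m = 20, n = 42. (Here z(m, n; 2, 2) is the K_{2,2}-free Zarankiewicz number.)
z(20, 42; 2, 2) ≤ (1/2)[20 + √(20² + 4·20·42·41)] = (1/2)[20 + √138160] = 195.8494

Kővári–Sós–Turán: let r_1, ..., r_20 be the row sums and z = Σ r_i the total number of 1s. Each pair of columns can share at most one row with both entries 1 (else a 2×2 all-ones block appears), so Σ_i C(r_i, 2) ≤ C(42, 2) = 861. By convexity Σ_i C(r_i, 2) ≥ 20·C(z/20, 2) = z(z − 20)/(2·20), giving z² − 20z − 20·42·41 ≤ 0 and hence z ≤ (1/2)[20 + √(400 + 4·34440)] = (1/2)[20 + √138160] ≈ (1/2)(20 + 371.6988) = 195.8494.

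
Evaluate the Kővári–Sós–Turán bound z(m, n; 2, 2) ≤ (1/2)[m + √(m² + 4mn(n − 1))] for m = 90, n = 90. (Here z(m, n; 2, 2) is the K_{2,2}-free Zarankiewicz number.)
z(90, 90; 2, 2) ≤ (1/2)[90 + √(90² + 4·90·90·89)] = (1/2)[90 + √2891700] = 895.25

Kővári–Sós–Turán: let r_1, ..., r_90 be the row sums and z = Σ r_i the total number of 1s. Each pair of columns can share at most one row with both entries 1 (else a 2×2 all-ones block appears), so Σ_i C(r_i, 2) ≤ C(90, 2) = 4005. By convexity Σ_i C(r_i, 2) ≥ 90·C(z/90, 2) = z(z − 90)/(2·90), giving z² − 90z − 90·90·89 ≤ 0 and hence z ≤ (1/2)[90 + √(8100 + 4·720900)] = (1/2)[90 + √2891700] ≈ (1/2)(90 + 1700.4999) = 895.25.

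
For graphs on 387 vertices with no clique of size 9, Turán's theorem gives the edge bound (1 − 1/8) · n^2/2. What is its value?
Turán density bound = (7/8) · 387^2/2 = 1048383/16 ≈ 65523.9375

Turán's theorem: ex(n, K_{r+1}) is achieved by the complete r-partite Turán graph T(n, r) with parts as balanced as possible, and is at most (1 − 1/r) · n^2/2. For r = 8, n = 387: the density bound is (7/8) · 149769/2 = 1048383/16 ≈ 65523.9375. The integer-valued extremum is e(T(387, 8)) = 65523, which is strictly less than the density bound 1048383/16 since 8 ∤ 387 (the parts of T(387, 8) cannot all be equal).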